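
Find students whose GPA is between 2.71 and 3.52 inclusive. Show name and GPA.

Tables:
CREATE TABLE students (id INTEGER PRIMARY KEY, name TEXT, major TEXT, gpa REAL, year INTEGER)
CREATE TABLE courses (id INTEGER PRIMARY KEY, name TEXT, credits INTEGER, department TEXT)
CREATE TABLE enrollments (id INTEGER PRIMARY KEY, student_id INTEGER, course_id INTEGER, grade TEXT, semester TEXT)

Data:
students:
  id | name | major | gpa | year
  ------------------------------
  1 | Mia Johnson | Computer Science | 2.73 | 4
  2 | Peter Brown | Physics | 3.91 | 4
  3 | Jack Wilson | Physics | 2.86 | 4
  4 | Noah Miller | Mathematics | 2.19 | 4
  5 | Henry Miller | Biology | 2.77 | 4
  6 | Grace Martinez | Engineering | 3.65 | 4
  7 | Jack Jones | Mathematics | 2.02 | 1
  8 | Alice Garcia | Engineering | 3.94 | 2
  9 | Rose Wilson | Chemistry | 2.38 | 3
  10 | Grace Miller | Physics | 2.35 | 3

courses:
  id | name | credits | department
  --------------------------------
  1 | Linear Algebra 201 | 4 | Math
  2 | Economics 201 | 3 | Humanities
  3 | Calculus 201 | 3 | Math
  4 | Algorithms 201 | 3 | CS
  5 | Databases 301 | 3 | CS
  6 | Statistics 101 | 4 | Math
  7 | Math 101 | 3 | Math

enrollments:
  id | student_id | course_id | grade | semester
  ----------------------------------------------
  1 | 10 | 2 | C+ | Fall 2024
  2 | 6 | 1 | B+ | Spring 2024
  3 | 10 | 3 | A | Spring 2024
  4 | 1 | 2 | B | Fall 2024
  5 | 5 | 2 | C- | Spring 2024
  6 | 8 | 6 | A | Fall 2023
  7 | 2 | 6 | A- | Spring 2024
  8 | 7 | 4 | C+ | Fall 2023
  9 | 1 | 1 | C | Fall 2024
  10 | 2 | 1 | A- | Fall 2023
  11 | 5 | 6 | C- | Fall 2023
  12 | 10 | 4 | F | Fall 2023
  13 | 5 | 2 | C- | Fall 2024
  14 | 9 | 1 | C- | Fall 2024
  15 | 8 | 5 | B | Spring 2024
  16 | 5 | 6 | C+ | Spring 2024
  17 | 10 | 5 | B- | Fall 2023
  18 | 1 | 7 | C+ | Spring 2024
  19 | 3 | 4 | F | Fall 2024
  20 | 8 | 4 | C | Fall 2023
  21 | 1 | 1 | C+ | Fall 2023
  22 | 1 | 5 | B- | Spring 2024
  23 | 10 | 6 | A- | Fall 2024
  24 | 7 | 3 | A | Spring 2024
SELECT name, gpa FROM students WHERE gpa BETWEEN 2.71 AND 3.52

Execution result:
name | gpa
Mia Johnson | 2.73
Jack Wilson | 2.86
Henry Miller | 2.77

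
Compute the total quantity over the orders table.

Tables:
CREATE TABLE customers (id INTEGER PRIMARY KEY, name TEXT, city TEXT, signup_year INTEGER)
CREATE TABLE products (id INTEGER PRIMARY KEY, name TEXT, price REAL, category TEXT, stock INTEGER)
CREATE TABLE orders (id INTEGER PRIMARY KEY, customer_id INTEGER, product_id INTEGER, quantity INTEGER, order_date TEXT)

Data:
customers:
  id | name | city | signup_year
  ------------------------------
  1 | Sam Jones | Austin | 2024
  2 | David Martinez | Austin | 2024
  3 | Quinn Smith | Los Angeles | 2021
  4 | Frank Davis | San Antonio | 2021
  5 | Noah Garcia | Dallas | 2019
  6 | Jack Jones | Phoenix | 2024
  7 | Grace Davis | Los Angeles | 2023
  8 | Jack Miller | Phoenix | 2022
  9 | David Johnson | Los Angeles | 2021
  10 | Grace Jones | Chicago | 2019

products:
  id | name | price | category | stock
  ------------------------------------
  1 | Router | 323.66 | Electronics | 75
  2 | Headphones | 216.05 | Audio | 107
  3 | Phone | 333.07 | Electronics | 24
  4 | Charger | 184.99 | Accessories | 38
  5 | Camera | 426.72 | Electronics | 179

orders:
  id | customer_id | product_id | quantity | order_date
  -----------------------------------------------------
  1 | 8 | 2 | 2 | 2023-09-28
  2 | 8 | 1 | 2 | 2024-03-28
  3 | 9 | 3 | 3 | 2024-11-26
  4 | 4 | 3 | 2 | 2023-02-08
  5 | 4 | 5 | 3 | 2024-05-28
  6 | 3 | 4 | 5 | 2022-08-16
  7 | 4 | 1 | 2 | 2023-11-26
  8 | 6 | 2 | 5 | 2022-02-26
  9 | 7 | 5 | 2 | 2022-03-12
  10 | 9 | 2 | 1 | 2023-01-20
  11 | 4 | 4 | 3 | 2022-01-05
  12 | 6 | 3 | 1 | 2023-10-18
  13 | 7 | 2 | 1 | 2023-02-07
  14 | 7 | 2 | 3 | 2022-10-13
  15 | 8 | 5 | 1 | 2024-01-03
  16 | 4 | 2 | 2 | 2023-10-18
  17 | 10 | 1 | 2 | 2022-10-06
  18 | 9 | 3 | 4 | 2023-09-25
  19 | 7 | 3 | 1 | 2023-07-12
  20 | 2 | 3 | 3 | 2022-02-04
SELECT SUM(quantity) FROM orders

Execution result:
48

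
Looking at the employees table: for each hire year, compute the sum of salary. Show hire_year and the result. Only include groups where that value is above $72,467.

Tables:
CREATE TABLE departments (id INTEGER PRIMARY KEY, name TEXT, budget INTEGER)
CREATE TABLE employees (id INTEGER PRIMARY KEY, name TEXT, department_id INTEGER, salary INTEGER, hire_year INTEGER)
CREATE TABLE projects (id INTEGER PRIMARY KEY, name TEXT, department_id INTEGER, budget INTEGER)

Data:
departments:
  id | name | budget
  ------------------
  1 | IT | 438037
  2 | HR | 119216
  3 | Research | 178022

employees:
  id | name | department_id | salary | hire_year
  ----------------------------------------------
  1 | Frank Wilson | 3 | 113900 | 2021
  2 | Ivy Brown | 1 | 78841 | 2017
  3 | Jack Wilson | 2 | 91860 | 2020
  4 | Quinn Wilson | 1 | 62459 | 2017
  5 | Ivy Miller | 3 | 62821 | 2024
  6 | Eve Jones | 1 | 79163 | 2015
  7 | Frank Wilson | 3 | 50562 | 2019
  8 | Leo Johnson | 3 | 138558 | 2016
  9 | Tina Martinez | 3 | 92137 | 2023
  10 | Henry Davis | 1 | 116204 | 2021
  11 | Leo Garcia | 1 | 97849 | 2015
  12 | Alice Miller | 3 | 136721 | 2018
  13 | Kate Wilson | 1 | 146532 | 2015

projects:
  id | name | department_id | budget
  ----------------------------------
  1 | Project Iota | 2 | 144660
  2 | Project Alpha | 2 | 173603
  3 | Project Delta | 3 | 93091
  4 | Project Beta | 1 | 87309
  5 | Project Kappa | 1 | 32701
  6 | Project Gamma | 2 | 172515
SELECT hire_year, SUM(salary) AS sum_salary FROM employees GROUP BY hire_year HAVING SUM(salary) > 72467

Execution result:
hire_year | sum_salary
2015 | 323544
2016 | 138558
2017 | 141300
2018 | 136721
2020 | 91860
2021 | 230104
2023 | 92137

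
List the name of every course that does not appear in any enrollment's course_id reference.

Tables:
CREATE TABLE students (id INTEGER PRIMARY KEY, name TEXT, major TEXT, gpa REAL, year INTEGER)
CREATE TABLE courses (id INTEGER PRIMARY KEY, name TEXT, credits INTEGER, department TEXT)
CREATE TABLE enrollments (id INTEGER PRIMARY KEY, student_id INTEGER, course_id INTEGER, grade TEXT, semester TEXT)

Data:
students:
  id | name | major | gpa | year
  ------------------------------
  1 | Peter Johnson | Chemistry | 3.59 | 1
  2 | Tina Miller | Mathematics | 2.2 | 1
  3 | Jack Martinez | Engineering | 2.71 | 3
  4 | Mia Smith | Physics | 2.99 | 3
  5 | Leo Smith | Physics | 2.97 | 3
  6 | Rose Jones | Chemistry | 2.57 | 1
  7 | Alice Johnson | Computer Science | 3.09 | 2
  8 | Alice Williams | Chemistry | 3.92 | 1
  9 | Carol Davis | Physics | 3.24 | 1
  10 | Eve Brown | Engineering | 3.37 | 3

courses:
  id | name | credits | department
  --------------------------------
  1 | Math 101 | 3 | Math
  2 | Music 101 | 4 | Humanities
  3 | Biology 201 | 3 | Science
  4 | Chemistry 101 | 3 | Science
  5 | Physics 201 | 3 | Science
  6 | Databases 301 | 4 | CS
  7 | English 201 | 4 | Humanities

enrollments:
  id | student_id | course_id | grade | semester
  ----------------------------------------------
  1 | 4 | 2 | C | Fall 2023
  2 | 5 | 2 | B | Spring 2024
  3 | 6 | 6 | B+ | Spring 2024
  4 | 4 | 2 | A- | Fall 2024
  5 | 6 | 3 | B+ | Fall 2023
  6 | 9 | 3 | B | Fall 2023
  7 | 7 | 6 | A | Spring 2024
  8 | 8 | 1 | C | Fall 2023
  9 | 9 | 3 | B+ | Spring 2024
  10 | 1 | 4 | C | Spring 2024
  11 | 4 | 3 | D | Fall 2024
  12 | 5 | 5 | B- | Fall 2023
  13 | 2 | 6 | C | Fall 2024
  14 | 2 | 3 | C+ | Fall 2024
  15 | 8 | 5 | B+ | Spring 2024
SELECT p.name FROM courses p LEFT JOIN enrollments c ON c.course_id = p.id WHERE c.id IS NULL

Execution result:
English 201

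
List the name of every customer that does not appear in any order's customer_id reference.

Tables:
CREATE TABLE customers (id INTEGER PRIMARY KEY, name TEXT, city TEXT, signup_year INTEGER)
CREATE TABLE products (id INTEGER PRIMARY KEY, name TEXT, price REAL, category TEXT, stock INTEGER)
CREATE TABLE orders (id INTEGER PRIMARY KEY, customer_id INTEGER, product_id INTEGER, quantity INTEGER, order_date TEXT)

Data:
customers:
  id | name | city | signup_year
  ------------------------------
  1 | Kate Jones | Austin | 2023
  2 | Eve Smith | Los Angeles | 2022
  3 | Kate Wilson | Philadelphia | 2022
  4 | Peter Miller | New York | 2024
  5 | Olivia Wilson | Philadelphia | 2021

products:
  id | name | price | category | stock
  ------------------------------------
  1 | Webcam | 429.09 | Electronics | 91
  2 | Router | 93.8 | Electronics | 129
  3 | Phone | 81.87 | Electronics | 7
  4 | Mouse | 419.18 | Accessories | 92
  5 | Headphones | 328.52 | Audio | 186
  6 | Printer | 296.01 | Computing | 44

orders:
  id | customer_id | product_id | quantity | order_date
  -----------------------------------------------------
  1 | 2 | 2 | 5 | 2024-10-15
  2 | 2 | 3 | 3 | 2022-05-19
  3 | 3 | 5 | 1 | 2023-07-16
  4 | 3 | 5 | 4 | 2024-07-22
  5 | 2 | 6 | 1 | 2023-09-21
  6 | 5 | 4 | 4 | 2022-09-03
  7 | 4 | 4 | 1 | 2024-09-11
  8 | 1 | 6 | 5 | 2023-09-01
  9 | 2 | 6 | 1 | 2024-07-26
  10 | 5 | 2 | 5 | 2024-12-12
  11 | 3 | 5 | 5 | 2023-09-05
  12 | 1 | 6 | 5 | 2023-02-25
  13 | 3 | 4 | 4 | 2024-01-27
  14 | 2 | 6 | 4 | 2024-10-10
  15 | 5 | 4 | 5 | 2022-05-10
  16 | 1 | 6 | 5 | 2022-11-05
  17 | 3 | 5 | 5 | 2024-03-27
SELECT p.name FROM customers p LEFT JOIN orders c ON c.customer_id = p.id WHERE c.id IS NULL

Execution result:
(no rows)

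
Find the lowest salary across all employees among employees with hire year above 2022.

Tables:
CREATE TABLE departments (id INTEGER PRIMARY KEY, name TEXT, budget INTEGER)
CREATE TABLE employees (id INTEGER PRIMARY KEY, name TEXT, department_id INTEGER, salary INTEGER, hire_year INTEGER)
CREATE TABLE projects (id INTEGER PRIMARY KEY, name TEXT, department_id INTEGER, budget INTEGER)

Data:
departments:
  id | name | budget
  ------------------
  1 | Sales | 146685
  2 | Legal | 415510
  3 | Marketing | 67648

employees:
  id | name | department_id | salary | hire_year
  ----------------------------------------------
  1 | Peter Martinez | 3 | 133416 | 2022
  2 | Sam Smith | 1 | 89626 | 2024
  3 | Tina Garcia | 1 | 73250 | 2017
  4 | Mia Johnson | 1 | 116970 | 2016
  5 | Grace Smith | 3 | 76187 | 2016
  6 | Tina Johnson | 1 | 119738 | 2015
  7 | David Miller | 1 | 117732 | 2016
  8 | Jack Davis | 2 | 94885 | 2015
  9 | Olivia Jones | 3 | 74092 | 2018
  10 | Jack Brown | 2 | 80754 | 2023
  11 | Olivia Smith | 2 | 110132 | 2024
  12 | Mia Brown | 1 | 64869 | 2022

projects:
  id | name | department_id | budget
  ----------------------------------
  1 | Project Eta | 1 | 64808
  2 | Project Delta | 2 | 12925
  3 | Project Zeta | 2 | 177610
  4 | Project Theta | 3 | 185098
SELECT MIN(salary) FROM employees WHERE hire_year > 2022

Execution result:
80754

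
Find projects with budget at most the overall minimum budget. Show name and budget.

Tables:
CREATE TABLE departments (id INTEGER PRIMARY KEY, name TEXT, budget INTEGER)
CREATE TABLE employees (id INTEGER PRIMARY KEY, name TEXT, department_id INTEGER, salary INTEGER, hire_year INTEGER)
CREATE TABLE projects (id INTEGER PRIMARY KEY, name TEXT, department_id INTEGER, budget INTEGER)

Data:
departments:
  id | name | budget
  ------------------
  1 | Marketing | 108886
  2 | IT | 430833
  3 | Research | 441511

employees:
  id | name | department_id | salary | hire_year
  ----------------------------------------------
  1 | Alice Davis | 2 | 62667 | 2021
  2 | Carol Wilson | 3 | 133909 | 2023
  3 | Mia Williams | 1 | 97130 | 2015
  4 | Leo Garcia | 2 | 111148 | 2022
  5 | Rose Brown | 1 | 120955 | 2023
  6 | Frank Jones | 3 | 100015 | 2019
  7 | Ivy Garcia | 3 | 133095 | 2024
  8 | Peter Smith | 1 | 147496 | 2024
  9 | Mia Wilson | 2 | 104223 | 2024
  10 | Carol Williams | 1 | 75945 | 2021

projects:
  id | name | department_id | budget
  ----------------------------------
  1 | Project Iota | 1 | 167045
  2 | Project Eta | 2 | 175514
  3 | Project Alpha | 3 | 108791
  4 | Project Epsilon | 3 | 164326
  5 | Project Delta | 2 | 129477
SELECT name, budget FROM projects WHERE budget <= (SELECT MIN(budget) FROM projects)

Execution result:
name | budget
Project Alpha | 108791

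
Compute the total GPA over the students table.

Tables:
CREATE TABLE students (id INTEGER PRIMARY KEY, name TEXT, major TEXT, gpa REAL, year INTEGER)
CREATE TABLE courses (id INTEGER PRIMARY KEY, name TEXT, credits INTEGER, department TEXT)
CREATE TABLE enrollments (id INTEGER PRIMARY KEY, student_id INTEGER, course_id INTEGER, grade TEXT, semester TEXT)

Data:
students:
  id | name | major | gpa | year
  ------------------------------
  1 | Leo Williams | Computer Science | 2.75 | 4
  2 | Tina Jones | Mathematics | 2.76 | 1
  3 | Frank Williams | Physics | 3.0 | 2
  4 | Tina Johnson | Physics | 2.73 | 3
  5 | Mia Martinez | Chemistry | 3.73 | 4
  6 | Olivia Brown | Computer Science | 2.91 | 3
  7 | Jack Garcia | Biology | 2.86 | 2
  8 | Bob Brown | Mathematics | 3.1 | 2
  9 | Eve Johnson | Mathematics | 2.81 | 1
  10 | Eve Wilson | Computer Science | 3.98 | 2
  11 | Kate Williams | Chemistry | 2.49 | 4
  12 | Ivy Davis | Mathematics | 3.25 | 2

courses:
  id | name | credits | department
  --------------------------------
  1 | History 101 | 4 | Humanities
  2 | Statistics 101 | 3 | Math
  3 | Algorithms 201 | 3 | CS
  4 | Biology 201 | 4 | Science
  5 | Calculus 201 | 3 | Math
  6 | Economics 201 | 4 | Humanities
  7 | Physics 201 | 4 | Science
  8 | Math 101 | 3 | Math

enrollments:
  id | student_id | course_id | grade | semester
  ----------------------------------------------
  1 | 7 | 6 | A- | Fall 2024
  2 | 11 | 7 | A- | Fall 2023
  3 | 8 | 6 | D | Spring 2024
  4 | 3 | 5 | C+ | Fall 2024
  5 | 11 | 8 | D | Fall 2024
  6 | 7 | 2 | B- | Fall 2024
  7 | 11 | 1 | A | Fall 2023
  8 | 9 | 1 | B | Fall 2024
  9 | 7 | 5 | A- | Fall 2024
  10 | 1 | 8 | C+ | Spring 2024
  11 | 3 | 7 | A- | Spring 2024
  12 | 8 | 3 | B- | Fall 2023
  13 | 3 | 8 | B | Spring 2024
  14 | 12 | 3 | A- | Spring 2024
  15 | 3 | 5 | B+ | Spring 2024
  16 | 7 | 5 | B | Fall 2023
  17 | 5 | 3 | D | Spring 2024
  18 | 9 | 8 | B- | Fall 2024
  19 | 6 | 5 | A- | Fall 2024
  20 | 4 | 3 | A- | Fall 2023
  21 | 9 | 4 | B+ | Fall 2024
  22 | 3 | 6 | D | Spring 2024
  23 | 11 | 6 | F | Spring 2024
SELECT SUM(gpa) FROM students

Execution result:
36.37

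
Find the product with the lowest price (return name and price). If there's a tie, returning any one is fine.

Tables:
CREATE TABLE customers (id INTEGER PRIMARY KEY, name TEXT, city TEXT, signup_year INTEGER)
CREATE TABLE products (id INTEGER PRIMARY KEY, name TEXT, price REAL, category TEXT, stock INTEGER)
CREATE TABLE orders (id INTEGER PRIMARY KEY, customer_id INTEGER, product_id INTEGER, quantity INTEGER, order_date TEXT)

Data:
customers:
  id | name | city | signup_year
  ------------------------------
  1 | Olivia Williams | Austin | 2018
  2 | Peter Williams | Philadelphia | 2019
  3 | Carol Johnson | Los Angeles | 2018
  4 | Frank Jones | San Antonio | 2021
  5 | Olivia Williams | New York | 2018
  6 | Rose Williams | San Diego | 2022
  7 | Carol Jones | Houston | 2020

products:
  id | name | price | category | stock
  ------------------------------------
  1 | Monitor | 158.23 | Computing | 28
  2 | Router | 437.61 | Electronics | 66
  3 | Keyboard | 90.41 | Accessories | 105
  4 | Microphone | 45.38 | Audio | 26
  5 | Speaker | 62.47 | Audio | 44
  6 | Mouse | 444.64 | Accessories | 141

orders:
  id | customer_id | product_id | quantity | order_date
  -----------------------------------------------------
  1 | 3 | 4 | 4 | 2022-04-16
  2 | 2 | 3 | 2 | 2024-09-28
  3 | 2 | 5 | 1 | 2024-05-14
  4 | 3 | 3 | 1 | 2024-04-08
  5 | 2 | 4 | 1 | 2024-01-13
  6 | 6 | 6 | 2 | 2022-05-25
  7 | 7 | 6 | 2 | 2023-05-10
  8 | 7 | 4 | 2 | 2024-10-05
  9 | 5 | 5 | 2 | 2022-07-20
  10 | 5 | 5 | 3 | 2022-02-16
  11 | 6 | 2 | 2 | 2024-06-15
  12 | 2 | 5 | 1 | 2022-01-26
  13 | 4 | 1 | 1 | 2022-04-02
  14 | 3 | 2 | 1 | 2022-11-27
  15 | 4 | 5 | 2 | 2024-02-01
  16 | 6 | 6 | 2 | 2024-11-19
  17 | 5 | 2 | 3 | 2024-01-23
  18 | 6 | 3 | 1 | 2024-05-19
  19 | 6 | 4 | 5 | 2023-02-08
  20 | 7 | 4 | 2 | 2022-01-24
SELECT name, price FROM products ORDER BY price ASC LIMIT 1

Execution result:
name | price
Microphone | 45.38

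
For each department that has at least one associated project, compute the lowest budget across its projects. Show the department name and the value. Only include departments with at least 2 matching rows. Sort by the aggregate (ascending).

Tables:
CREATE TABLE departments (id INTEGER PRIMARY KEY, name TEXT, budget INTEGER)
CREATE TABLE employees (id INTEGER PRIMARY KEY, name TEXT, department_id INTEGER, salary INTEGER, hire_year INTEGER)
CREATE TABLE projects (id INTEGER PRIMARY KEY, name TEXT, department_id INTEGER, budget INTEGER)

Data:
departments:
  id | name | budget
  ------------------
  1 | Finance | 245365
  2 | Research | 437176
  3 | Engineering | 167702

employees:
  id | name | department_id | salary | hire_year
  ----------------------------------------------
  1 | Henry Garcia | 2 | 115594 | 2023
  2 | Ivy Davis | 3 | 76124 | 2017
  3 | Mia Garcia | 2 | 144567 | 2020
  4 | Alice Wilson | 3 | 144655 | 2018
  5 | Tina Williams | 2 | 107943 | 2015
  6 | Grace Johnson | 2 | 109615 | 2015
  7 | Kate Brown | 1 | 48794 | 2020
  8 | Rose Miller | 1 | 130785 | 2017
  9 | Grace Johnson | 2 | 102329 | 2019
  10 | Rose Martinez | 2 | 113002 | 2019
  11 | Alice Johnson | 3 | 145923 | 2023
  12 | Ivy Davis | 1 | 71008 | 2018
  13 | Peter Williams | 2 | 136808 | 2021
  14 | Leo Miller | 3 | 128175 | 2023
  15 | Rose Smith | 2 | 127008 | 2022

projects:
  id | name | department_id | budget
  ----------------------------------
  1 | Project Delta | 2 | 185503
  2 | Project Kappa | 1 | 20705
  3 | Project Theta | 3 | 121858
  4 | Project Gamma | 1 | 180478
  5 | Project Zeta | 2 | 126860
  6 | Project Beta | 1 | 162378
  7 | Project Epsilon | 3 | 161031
SELECT p.name, MIN(c.budget) AS min_budget FROM projects c JOIN departments p ON c.department_id = p.id GROUP BY p.id, p.name HAVING COUNT(*) >= 2 ORDER BY min_budget ASC

Execution result:
name | min_budget
Finance | 20705
Engineering | 121858
Research | 126860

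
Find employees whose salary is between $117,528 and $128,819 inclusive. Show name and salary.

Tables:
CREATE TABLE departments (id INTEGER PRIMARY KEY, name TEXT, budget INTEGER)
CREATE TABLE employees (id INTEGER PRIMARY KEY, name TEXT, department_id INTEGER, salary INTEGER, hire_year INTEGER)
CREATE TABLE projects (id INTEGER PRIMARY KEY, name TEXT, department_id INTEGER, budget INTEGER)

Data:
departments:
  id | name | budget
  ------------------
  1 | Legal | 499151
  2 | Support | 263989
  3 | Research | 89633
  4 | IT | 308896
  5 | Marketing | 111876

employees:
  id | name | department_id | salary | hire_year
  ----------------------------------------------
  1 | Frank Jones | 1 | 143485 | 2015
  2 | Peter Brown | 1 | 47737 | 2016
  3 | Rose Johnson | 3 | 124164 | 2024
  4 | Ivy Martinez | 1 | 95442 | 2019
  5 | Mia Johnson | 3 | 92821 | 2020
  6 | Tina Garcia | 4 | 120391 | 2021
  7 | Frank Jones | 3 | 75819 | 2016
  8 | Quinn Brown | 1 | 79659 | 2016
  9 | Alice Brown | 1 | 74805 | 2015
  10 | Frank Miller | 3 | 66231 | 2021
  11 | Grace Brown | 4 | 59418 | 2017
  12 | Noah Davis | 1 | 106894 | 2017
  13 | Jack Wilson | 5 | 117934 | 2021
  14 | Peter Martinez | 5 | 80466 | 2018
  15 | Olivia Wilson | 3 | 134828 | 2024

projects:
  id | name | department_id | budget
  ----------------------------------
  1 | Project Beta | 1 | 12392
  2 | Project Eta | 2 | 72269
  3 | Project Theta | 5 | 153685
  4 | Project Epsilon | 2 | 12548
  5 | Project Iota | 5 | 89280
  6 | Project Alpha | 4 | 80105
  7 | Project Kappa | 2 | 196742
SELECT name, salary FROM employees WHERE salary BETWEEN 117528 AND 128819

Execution result:
name | salary
Rose Johnson | 124164
Tina Garcia | 120391
Jack Wilson | 117934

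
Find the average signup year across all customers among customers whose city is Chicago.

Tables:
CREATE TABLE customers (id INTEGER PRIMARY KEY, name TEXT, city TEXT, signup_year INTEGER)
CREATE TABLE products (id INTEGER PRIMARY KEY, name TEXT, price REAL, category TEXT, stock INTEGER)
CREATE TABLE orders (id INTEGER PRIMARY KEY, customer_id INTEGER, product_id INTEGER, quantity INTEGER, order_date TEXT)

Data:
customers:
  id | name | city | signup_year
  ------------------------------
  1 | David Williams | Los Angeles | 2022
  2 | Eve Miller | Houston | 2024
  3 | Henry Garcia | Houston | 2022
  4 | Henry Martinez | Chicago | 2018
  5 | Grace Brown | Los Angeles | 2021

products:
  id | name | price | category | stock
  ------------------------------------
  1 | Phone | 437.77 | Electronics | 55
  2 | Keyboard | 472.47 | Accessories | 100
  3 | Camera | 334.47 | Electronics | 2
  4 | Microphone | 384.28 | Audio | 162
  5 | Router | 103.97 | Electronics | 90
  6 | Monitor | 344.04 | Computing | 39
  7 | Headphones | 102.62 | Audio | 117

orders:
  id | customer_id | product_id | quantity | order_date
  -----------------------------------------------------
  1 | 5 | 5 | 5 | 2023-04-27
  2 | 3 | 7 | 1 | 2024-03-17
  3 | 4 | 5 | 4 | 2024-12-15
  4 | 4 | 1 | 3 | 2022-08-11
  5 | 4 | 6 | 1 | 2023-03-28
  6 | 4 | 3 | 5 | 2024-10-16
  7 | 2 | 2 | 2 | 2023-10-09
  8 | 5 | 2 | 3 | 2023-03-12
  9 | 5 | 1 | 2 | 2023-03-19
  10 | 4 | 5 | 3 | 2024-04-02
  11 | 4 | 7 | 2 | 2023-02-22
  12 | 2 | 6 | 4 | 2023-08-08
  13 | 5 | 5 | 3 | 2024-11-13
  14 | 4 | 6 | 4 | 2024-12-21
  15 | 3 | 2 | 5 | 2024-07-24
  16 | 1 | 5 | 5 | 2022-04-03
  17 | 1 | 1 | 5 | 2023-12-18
SELECT AVG(signup_year) FROM customers WHERE city = 'Chicago'

Execution result:
2018.00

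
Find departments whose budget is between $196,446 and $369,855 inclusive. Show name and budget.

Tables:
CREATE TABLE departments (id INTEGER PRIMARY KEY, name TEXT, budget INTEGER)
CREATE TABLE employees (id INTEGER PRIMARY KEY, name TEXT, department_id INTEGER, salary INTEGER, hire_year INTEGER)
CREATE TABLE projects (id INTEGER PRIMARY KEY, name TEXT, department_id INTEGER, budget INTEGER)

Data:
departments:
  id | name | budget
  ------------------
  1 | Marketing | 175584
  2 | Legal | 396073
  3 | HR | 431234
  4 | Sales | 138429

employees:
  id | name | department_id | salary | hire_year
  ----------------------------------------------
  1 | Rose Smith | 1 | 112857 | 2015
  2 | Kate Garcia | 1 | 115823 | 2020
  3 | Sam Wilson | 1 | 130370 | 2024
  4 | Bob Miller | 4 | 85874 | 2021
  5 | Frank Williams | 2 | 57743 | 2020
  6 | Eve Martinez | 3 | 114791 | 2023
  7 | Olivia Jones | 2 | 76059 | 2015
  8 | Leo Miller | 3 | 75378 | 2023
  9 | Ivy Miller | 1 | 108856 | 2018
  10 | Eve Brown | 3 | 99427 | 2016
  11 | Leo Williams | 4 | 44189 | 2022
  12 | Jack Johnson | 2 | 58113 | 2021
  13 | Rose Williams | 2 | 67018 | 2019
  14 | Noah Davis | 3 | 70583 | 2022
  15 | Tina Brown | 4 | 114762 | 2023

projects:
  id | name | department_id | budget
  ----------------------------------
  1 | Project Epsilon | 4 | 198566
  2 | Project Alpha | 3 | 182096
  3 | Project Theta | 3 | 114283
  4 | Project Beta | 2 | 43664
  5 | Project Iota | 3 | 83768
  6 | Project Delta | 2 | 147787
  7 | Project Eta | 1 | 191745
SELECT name, budget FROM departments WHERE budget BETWEEN 196446 AND 369855

Execution result:
(no rows)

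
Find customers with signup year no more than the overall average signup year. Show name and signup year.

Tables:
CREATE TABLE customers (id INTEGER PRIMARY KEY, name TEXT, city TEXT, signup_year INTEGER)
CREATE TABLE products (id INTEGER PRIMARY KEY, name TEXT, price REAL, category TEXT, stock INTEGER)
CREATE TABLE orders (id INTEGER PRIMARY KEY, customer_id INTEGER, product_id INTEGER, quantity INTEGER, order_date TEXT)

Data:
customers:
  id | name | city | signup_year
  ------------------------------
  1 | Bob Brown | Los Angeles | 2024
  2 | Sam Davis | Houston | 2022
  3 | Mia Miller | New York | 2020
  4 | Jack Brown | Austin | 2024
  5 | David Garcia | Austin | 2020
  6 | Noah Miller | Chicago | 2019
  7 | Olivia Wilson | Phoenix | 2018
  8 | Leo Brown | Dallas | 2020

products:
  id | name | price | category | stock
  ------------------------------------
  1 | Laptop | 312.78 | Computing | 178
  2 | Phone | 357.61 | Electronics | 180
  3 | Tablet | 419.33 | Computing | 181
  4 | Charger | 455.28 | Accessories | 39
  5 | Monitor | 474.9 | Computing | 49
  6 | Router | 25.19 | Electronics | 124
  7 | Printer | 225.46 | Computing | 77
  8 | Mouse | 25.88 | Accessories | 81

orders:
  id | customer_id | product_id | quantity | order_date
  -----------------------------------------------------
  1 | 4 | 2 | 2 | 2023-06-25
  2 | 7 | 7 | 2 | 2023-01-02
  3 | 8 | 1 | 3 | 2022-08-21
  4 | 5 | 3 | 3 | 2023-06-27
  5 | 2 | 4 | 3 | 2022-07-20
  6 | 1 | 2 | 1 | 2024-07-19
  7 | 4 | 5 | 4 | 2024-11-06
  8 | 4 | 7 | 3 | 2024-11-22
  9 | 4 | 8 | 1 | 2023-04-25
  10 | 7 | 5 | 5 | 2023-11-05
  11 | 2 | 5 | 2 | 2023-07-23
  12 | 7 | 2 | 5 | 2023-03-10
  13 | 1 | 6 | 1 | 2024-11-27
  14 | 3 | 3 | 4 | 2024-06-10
SELECT name, signup_year FROM customers WHERE signup_year <= (SELECT AVG(signup_year) FROM customers)

Execution result:
name | signup_year
Mia Miller | 2020
David Garcia | 2020
Noah Miller | 2019
Olivia Wilson | 2018
Leo Brown | 2020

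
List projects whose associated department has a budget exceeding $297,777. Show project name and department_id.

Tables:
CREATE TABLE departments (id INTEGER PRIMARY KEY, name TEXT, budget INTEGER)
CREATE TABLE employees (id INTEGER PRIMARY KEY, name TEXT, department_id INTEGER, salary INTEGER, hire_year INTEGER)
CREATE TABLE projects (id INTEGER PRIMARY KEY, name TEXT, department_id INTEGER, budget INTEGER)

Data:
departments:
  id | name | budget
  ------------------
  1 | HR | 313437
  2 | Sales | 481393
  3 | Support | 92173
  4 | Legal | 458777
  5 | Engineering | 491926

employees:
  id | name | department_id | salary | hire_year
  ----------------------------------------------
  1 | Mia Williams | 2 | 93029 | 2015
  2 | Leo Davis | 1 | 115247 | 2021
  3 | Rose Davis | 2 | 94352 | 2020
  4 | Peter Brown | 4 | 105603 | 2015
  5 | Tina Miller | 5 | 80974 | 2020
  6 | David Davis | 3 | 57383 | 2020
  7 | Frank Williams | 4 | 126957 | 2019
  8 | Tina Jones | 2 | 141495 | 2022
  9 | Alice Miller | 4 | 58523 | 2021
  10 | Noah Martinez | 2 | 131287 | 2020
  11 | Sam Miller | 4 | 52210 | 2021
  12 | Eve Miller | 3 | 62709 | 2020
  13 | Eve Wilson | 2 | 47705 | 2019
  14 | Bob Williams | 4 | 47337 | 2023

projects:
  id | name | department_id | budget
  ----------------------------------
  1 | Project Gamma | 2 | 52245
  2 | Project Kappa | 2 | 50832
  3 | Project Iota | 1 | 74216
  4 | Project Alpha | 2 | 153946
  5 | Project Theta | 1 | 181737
SELECT name, department_id FROM projects WHERE department_id IN (SELECT id FROM departments WHERE budget > 297777)

Execution result:
name | department_id
Project Gamma | 2
Project Kappa | 2
Project Iota | 1
Project Alpha | 2
Project Theta | 1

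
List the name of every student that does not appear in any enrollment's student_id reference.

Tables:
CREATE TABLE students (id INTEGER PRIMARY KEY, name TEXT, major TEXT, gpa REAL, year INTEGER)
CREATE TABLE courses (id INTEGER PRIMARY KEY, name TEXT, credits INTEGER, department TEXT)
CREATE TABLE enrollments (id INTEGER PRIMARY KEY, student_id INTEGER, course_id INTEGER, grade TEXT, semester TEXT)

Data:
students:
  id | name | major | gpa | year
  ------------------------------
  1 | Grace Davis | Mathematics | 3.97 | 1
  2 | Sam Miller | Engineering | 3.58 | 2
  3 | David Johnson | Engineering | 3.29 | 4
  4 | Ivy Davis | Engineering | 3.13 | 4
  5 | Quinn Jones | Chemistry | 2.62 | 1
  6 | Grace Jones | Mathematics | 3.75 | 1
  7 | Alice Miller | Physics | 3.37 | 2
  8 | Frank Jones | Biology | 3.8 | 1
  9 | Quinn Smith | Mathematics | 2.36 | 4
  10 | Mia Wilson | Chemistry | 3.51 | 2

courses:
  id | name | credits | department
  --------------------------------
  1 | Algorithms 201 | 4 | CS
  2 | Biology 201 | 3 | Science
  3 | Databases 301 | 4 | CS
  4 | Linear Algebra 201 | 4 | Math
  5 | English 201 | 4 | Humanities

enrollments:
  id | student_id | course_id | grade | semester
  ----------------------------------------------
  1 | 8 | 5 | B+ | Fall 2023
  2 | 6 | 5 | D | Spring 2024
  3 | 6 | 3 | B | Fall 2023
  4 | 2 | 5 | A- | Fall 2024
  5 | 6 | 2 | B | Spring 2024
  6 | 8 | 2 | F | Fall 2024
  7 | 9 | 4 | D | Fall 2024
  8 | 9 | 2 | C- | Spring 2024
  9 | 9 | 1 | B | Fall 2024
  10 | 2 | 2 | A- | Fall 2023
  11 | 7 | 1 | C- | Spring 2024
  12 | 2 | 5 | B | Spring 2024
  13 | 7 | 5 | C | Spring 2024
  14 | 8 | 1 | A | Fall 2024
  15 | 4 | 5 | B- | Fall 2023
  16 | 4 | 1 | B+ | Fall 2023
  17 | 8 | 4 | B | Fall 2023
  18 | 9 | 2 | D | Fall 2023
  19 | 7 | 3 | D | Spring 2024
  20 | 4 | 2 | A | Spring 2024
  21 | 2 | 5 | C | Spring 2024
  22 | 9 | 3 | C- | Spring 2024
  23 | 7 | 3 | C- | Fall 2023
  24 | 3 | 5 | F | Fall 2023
SELECT p.name FROM students p LEFT JOIN enrollments c ON c.student_id = p.id WHERE c.id IS NULL

Execution result:
name
Grace Davis
Quinn Jones
Mia Wilson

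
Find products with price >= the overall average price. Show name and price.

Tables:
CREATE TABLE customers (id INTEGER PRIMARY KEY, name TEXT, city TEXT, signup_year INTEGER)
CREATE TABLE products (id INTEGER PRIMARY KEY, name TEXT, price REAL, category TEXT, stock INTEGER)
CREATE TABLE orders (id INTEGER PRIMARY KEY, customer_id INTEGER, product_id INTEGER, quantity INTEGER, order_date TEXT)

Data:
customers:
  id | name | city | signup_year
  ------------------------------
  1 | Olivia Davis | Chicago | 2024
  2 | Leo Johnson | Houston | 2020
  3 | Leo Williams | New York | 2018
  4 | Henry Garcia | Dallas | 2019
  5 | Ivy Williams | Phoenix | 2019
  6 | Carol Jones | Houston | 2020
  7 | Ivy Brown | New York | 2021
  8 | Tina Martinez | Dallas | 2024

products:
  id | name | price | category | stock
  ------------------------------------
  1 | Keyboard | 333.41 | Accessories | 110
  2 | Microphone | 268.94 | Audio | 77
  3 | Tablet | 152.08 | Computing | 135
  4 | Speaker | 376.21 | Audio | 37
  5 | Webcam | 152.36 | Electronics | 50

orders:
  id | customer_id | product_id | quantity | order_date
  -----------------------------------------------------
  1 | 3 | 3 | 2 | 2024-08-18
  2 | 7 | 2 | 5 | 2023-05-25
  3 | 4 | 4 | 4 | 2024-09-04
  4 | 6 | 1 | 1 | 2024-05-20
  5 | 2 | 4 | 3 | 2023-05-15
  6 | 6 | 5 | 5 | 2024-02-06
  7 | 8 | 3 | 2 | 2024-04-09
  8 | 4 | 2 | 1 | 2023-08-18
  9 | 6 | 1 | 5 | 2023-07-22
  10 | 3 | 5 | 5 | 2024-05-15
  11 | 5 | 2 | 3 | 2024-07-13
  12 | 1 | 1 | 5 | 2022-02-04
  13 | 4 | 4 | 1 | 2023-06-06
SELECT name, price FROM products WHERE price >= (SELECT AVG(price) FROM products)

Execution result:
name | price
Keyboard | 333.41
Microphone | 268.94
Speaker | 376.21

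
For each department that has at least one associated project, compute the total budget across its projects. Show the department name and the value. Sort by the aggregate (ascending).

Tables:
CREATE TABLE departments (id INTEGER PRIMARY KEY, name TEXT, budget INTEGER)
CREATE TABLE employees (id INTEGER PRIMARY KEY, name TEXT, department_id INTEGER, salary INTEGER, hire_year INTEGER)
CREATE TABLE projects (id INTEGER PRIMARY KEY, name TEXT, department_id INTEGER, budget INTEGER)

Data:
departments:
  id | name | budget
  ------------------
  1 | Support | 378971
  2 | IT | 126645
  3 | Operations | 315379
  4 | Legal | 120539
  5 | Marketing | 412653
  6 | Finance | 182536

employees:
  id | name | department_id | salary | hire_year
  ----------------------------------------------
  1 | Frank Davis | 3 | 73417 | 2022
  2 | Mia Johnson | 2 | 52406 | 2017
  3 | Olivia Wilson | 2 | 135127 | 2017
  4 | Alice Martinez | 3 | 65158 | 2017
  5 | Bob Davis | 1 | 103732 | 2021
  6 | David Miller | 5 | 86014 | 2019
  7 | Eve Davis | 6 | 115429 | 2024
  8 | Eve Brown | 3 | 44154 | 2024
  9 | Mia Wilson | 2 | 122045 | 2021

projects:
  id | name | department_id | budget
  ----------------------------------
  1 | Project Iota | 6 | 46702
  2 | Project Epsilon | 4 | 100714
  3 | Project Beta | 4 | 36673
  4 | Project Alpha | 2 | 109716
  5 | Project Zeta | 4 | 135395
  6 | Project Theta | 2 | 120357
SELECT p.name, SUM(c.budget) AS sum_budget FROM projects c JOIN departments p ON c.department_id = p.id GROUP BY p.id, p.name ORDER BY sum_budget ASC

Execution result:
name | sum_budget
Finance | 46702
IT | 230073
Legal | 272782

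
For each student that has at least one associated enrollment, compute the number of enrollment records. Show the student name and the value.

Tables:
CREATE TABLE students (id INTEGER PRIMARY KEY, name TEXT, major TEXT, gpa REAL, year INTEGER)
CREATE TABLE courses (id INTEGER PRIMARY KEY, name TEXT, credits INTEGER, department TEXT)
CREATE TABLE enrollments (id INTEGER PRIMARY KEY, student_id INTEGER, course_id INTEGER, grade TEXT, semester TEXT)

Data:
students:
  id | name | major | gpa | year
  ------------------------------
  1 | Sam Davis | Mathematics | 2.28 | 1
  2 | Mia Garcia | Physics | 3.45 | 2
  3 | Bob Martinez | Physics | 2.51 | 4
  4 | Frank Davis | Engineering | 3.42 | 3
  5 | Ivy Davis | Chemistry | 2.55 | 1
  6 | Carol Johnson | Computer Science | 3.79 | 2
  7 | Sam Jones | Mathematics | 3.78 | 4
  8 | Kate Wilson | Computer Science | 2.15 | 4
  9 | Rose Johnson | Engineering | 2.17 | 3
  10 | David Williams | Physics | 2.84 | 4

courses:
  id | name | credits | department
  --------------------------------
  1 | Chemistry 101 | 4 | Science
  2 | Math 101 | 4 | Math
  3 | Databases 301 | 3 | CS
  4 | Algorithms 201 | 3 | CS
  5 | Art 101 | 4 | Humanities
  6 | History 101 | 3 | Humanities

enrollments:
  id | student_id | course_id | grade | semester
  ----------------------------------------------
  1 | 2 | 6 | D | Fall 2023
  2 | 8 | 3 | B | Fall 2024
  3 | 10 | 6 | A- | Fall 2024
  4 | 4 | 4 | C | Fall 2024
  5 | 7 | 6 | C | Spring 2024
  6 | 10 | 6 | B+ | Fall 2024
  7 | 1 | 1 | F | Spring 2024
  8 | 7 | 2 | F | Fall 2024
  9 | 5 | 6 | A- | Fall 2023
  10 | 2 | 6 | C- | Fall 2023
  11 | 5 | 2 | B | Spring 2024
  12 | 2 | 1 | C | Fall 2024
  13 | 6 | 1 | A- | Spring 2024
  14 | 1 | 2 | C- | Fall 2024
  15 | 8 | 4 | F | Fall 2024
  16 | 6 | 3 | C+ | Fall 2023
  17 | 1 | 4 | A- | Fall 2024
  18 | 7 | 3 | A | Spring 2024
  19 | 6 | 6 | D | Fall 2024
SELECT p.name, COUNT(*) AS n FROM enrollments c JOIN students p ON c.student_id = p.id GROUP BY p.id, p.name

Execution result:
name | n
Sam Davis | 3
Mia Garcia | 3
Frank Davis | 1
Ivy Davis | 2
Carol Johnson | 3
Sam Jones | 3
Kate Wilson | 2
David Williams | 2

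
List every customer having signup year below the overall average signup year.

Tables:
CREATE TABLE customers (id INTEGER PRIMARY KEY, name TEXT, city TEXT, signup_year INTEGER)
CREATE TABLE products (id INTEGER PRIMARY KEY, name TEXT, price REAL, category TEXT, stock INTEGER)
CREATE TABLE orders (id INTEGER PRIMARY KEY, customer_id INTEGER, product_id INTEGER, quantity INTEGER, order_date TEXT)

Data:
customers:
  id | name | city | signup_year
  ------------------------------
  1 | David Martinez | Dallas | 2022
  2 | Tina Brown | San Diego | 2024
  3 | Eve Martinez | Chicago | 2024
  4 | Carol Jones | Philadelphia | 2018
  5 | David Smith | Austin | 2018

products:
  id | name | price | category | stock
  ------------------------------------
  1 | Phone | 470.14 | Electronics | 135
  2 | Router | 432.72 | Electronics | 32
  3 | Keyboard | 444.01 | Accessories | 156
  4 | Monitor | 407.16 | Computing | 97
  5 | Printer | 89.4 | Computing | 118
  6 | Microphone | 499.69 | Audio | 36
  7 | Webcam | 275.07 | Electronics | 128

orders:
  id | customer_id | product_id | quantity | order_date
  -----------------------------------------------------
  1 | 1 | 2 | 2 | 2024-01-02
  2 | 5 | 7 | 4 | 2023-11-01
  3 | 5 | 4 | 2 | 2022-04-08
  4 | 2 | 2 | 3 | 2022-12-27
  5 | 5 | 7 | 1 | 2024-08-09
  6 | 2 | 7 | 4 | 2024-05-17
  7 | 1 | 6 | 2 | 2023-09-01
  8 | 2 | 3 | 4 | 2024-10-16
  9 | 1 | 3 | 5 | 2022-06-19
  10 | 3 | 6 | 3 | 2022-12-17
SELECT name, signup_year FROM customers WHERE signup_year < (SELECT AVG(signup_year) FROM customers)

Execution result:
name | signup_year
Carol Jones | 2018
David Smith | 2018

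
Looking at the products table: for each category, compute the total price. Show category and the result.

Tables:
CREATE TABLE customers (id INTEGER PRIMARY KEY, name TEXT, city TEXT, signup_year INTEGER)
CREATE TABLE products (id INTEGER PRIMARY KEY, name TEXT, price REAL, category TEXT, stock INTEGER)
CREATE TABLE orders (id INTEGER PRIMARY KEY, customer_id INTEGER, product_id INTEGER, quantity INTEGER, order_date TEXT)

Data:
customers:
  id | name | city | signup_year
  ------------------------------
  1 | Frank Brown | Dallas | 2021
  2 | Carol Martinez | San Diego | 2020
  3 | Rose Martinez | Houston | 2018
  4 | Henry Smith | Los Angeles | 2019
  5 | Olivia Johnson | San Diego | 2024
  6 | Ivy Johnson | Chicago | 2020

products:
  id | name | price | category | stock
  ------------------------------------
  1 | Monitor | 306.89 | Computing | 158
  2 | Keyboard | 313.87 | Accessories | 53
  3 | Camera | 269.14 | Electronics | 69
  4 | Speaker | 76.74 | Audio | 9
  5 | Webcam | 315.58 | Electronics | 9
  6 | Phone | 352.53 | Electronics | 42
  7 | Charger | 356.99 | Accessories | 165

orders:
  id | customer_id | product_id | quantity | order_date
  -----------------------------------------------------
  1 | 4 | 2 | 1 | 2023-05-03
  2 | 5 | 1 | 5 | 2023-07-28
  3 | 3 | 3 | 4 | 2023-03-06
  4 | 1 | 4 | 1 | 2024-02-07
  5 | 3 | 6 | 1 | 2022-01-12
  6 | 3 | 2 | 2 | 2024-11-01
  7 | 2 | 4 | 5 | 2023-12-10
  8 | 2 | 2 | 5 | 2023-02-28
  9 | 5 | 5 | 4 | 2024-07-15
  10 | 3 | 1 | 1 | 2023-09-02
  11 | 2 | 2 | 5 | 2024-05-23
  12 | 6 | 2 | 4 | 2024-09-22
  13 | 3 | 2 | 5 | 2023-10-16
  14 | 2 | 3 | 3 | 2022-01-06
SELECT category, SUM(price) AS sum_price FROM products GROUP BY category

Execution result:
category | sum_price
Accessories | 670.86
Audio | 76.74
Computing | 306.89
Electronics | 937.25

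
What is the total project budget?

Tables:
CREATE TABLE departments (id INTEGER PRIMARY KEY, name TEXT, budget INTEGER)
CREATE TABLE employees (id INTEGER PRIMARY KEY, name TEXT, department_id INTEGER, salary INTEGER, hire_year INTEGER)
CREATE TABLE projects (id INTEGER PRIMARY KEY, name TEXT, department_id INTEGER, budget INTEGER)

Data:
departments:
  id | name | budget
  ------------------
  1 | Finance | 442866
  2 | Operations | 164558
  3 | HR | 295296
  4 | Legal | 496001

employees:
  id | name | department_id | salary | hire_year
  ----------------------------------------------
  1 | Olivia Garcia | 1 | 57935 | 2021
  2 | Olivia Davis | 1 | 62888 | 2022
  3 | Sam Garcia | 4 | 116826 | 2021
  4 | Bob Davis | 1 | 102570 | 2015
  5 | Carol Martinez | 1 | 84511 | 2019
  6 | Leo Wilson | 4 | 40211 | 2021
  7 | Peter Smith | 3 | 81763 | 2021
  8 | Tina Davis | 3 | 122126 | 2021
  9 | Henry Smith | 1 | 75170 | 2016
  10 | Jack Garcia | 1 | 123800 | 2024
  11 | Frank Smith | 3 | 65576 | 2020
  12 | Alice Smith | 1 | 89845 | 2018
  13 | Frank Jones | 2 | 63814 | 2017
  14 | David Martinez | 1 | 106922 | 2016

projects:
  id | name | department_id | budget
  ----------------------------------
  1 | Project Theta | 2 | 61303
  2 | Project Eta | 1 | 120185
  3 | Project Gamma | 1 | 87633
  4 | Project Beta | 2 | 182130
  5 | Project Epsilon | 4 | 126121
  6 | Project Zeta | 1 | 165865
SELECT SUM(budget) FROM projects

Execution result:
743237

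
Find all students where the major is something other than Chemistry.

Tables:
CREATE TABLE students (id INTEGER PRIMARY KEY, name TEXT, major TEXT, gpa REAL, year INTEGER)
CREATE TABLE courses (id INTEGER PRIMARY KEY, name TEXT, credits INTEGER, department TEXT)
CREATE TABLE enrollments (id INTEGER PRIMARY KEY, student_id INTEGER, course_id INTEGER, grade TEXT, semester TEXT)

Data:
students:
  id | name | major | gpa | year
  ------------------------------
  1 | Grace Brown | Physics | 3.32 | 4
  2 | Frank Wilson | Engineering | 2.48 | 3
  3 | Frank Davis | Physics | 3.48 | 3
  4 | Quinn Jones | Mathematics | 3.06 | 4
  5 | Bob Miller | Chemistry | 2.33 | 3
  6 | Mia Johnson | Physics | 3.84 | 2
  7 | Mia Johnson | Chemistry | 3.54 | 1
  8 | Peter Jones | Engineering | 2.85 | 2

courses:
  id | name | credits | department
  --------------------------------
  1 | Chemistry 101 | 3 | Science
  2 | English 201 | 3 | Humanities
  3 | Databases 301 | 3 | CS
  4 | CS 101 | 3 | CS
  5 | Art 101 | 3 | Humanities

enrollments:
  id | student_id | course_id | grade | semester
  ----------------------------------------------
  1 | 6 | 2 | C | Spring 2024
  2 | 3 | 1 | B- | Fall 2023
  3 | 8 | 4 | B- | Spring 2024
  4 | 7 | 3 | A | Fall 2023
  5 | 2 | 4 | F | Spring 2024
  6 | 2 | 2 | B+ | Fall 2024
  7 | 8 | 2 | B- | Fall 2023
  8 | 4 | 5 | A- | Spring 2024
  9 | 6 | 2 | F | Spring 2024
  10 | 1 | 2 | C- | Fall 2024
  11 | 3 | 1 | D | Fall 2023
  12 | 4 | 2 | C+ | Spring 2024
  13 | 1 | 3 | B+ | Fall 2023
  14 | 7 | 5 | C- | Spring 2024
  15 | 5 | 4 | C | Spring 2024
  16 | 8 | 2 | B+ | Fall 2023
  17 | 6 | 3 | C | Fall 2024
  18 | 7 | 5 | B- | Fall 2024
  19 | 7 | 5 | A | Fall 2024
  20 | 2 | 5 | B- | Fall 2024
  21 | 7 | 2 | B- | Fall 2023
SELECT name, major FROM students WHERE major <> 'Chemistry'

Execution result:
name | major
Grace Brown | Physics
Frank Wilson | Engineering
Frank Davis | Physics
Quinn Jones | Mathematics
Mia Johnson | Physics
Peter Jones | Engineering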